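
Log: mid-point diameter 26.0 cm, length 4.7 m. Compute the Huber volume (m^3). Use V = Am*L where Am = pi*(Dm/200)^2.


Huber: V = Am * L,  Am = pi*(Dm/200)^2
Am = pi*(26.0/200)^2 = 0.053093 m^2
V = 0.053093*4.7 = 0.2495 m^3

0.2495


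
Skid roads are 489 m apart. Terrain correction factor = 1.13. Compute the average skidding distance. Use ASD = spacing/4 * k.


Formula: ASD = (spacing / 4) * correction
Uncorrected distance = spacing / 4 = 489 / 4 = 122.25 m
ASD = 122.25 * 1.13 = 138 m

138


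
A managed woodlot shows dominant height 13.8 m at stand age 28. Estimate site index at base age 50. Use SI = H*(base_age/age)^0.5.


Formula: SI = H_dom * (base_age / age)^0.5
Age ratio = 50 / 28 = 1.78571
sqrt(age_ratio) = 1.33631
SI = 13.8 * 1.33631 = 18.4 m

18.4


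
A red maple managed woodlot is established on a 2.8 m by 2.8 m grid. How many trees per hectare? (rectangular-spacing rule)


Formula: TPH = 10000 m^2/ha / (spacing_x * spacing_y)
Area per tree = 2.8 m * 2.8 m = 7.84 m^2
TPH = 10000 / 7.84 = 1276 trees/ha

1276


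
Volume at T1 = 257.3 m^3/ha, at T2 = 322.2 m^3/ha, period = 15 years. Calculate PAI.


Formula: PAI = (V_T2 - V_T1) / (T2 - T1)
Volume increment = 322.2 - 257.3 = 64.9 m^3/ha
PAI = 64.9 / 15 = 4.33 m^3/ha/year

4.33


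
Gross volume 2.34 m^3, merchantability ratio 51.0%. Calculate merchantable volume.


Formula: MV = V_total * (merchantable_pct / 100)
Merchantable fraction = 51.0% / 100 = 0.51
MV = 2.34 m^3 * 0.51 = 1.193 m^3

1.193


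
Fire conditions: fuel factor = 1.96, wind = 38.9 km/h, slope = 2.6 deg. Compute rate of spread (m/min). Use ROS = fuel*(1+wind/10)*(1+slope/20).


Formula: ROS = fuel * (1 + wind/10) * (1 + slope/20)
Wind factor = 1 + 38.9/10 = 4.89
Slope factor = 1 + 2.6/20 = 1.13
ROS = 1.96 * 4.89 * 1.13 = 10.83 m/min

10.83


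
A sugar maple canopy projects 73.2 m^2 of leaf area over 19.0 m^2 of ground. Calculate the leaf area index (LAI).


Formula: LAI = total leaf area / ground area  (dimensionless)
LAI = 73.2 m^2 / 19.0 m^2
LAI = 3.85

3.85


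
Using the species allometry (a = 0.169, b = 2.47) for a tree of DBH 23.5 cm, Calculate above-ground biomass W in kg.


Formula: W = a * DBH^b  (allometric power law)
DBH^b = 23.5^2.47 = 2435.2167
W = 0.169 * 2435.2167 = 411.6 kg

411.6


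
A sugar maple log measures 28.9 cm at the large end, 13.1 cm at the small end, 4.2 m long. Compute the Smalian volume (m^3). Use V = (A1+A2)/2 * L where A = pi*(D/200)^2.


Smalian: V = (A1 + A2)/2 * L,  A = pi*(D/200)^2
A1 = pi*(28.9/200)^2 = 0.065597 m^2
A2 = pi*(13.1/200)^2 = 0.013478 m^2
V = (0.065597+0.013478)/2*4.2 = 0.1661 m^3

0.1661


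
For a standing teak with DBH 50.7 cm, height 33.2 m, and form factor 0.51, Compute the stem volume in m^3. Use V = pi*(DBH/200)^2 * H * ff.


Formula: V = pi * (DBH/200)^2 * H * ff
Radius = DBH/200 = 50.7/200 = 0.2535 m
Radius^2 = 0.2535^2 = 0.06426225 m^2
V = pi * 0.06426225 * 33.2 * 0.51
V = 3.418 m^3

3.418


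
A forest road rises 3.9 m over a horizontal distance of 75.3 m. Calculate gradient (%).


Formula: Gradient = rise / run * 100
Gradient = 3.9 / 75.3 * 100 = 5.2%

5.2


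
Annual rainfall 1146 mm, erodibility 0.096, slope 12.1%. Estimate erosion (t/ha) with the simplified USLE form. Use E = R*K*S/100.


Formula: E = R * K * S / 100  (simplified USLE)
R * K = 1146 * 0.096 = 110.016
E = 110.016 * 12.1 / 100 = 13.31 t/ha

13.31


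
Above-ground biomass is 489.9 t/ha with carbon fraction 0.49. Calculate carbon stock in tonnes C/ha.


Formula: Carbon Stock = Biomass * Carbon Fraction
C = 489.9 t/ha * 0.49
C = 240.1 t C/ha

240.1


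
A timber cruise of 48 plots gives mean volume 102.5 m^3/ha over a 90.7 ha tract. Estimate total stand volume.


Formula: Total Volume = Mean Volume per ha * Total Area
Total Volume = 102.5 m^3/ha * 90.7 ha
Total Volume = 9297 m^3

9297


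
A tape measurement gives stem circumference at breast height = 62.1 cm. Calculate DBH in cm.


Formula: DBH = C / pi
DBH = 62.1 / pi
pi = 3.14159...
DBH = 19.8 cm

19.8


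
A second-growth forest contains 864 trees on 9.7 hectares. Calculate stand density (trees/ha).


Formula: Stand Density = N_trees / Area_ha
Density = 864 trees / 9.7 ha
Density = 89 trees/ha

89


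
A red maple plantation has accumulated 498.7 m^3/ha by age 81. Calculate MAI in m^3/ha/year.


Formula: MAI = Total Volume / Stand Age
MAI = 498.7 m^3/ha / 81 years
MAI = 6.16 m^3/ha/year

6.16


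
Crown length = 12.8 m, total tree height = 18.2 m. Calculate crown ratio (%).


Formula: Crown Ratio = (Crown Length / Total Height) * 100
CR = (12.8 m / 18.2 m) * 100
CR = 0.7033 * 100 = 70.3%

70.3


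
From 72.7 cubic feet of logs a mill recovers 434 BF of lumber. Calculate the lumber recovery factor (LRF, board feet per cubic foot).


Formula: LRF = Lumber Output (BF) / Log Input (ft^3)
LRF = 434 BF / 72.7 ft^3
LRF = 5.97 BF/ft^3

5.97


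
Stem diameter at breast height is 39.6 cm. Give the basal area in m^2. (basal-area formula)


Formula: BA = pi * (DBH/2)^2 / 10000  (cm^2 to m^2)
Radius = DBH/2 = 39.6/2 = 19.8 cm
BA = pi * 19.8^2 / 10000
   = 1231.63 cm^2 / 10000
   = 0.1232 m^2

0.1232


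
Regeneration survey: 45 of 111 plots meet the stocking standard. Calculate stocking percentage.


Formula: Stocking % = stocked plots / total plots * 100
Stocking = 45 / 111 * 100
Stocking = 0.4054 * 100 = 40.5%

40.5


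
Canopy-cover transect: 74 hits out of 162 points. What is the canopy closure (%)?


Formula: Canopy closure = covered points / total points * 100
Closure = 74 / 162 * 100
Closure = 0.4568 * 100 = 45.7%

45.7


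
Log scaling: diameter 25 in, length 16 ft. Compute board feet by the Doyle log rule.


Doyle: BF = (D - 4)^2 * L / 16
Adjusted diameter = 25 - 4 = 21 in
(D-4)^2 = 21^2 = 441
BF = 441 * 16 / 16 = 441 BF

441


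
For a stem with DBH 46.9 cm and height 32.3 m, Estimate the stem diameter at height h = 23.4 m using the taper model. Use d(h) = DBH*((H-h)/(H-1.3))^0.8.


Taper: d(h) = DBH * ((H - h) / (H - 1.3))^0.8
Numerator = H - h = 32.3 - 23.4 = 8.9 m
Denominator = H - 1.3 = 32.3 - 1.3 = 31.0 m
Ratio = 8.9 / 31.0 = 0.2871
d = 46.9 * 0.2871^0.8 = 17.3 cm

17.3


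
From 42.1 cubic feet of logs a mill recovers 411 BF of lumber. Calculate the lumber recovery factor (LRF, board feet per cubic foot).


Formula: LRF = Lumber Output (BF) / Log Input (ft^3)
LRF = 411 BF / 42.1 ft^3
LRF = 9.76 BF/ft^3

9.76


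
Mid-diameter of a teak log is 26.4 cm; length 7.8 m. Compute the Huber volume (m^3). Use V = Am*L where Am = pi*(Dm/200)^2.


Huber: V = Am * L,  Am = pi*(Dm/200)^2
Am = pi*(26.4/200)^2 = 0.054739 m^2
V = 0.054739*7.8 = 0.427 m^3

0.427


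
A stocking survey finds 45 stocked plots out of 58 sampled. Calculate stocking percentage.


Formula: Stocking % = stocked plots / total plots * 100
Stocking = 45 / 58 * 100
Stocking = 0.7759 * 100 = 77.6%

77.6


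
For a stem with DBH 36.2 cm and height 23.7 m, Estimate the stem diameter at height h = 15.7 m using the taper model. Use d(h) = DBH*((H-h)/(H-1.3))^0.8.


Taper: d(h) = DBH * ((H - h) / (H - 1.3))^0.8
Numerator = H - h = 23.7 - 15.7 = 8.0 m
Denominator = H - 1.3 = 23.7 - 1.3 = 22.4 m
Ratio = 8.0 / 22.4 = 0.35714
d = 36.2 * 0.35714^0.8 = 15.9 cm

15.9


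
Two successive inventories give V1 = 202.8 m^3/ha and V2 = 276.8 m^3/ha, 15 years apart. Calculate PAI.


Formula: PAI = (V_T2 - V_T1) / (T2 - T1)
Volume increment = 276.8 - 202.8 = 74.0 m^3/ha
PAI = 74.0 / 15 = 4.93 m^3/ha/year

4.93


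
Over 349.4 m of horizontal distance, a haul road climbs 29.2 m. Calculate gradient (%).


Formula: Gradient = rise / run * 100
Gradient = 29.2 / 349.4 * 100 = 8.4%

8.4


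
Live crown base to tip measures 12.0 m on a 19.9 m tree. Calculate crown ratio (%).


Formula: Crown Ratio = (Crown Length / Total Height) * 100
CR = (12.0 m / 19.9 m) * 100
CR = 0.603 * 100 = 60.3%

60.3


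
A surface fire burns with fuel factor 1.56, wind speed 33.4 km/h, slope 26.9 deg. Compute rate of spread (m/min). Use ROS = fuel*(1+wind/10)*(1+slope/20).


Formula: ROS = fuel * (1 + wind/10) * (1 + slope/20)
Wind factor = 1 + 33.4/10 = 4.34
Slope factor = 1 + 26.9/20 = 2.345
ROS = 1.56 * 4.34 * 2.345 = 15.88 m/min

15.88


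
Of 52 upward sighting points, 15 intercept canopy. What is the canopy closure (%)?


Formula: Canopy closure = covered points / total points * 100
Closure = 15 / 52 * 100
Closure = 0.2885 * 100 = 28.8%

28.8


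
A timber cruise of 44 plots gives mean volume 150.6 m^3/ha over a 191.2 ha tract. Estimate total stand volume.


Formula: Total Volume = Mean Volume per ha * Total Area
Total Volume = 150.6 m^3/ha * 191.2 ha
Total Volume = 28795 m^3

28795


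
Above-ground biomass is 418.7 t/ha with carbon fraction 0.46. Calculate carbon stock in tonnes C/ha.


Formula: Carbon Stock = Biomass * Carbon Fraction
C = 418.7 t/ha * 0.46
C = 192.6 t C/ha

192.6


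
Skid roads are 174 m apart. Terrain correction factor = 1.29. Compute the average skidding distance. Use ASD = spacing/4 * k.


Formula: ASD = (spacing / 4) * correction
Uncorrected distance = spacing / 4 = 174 / 4 = 43.5 m
ASD = 43.5 * 1.29 = 56 m

56


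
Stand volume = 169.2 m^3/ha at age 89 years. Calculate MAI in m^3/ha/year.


Formula: MAI = Total Volume / Stand Age
MAI = 169.2 m^3/ha / 89 years
MAI = 1.9 m^3/ha/year

1.9


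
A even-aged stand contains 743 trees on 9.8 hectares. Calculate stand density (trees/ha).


Formula: Stand Density = N_trees / Area_ha
Density = 743 trees / 9.8 ha
Density = 76 trees/ha

76


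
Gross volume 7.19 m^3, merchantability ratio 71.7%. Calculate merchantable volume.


Formula: MV = V_total * (merchantable_pct / 100)
Merchantable fraction = 71.7% / 100 = 0.717
MV = 7.19 m^3 * 0.717 = 5.155 m^3

5.155


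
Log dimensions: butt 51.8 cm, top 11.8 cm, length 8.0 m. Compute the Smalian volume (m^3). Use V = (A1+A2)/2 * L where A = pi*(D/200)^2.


Smalian: V = (A1 + A2)/2 * L,  A = pi*(D/200)^2
A1 = pi*(51.8/200)^2 = 0.210741 m^2
A2 = pi*(11.8/200)^2 = 0.010936 m^2
V = (0.210741+0.010936)/2*8.0 = 0.8867 m^3

0.8867


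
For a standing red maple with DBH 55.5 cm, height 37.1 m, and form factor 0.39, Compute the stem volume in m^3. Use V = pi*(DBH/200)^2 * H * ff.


Formula: V = pi * (DBH/200)^2 * H * ff
Radius = DBH/200 = 55.5/200 = 0.2775 m
Radius^2 = 0.2775^2 = 0.07700625 m^2
V = pi * 0.07700625 * 37.1 * 0.39
V = 3.5 m^3

3.5


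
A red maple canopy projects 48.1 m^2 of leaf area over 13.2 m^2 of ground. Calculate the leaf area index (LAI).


Formula: LAI = total leaf area / ground area  (dimensionless)
LAI = 48.1 m^2 / 13.2 m^2
LAI = 3.64

3.64


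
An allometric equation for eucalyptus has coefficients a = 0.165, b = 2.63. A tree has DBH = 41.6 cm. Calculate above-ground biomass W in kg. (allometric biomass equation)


Formula: W = a * DBH^b  (allometric power law)
DBH^b = 41.6^2.63 = 18122.3895
W = 0.165 * 18122.3895 = 2990.2 kg

2990.2


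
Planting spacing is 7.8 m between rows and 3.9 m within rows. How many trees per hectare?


Formula: TPH = 10000 m^2/ha / (spacing_x * spacing_y)
Area per tree = 7.8 m * 3.9 m = 30.42 m^2
TPH = 10000 / 30.42 = 329 trees/ha

329


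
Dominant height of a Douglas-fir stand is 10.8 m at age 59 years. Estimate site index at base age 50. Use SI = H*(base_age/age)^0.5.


Formula: SI = H_dom * (base_age / age)^0.5
Age ratio = 50 / 59 = 0.84746
sqrt(age_ratio) = 0.92057
SI = 10.8 * 0.92057 = 9.9 m

9.9


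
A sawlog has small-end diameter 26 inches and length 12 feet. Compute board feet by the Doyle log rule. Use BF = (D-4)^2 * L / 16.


Doyle: BF = (D - 4)^2 * L / 16
Adjusted diameter = 26 - 4 = 22 in
(D-4)^2 = 22^2 = 484
BF = 484 * 12 / 16 = 363 BF

363


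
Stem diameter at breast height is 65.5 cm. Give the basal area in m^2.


Formula: BA = pi * (DBH/2)^2 / 10000  (cm^2 to m^2)
Radius = DBH/2 = 65.5/2 = 32.75 cm
BA = pi * 32.75^2 / 10000
   = 3369.5545 cm^2 / 10000
   = 0.337 m^2

0.337


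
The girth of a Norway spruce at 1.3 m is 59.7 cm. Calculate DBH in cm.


Formula: DBH = C / pi
DBH = 59.7 / pi
pi = 3.14159...
DBH = 19.0 cm

19.0


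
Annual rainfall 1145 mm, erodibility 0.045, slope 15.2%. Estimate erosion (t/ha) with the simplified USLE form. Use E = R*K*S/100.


Formula: E = R * K * S / 100  (simplified USLE)
R * K = 1145 * 0.045 = 51.525
E = 51.525 * 15.2 / 100 = 7.83 t/ha

7.83


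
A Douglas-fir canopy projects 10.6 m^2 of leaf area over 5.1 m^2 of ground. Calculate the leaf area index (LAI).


Formula: LAI = total leaf area / ground area  (dimensionless)
LAI = 10.6 m^2 / 5.1 m^2
LAI = 2.08

2.08


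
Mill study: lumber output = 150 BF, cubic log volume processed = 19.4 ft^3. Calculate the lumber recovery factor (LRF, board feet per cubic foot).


Formula: LRF = Lumber Output (BF) / Log Input (ft^3)
LRF = 150 BF / 19.4 ft^3
LRF = 7.73 BF/ft^3

7.73


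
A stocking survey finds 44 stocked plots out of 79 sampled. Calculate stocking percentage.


Formula: Stocking % = stocked plots / total plots * 100
Stocking = 44 / 79 * 100
Stocking = 0.557 * 100 = 55.7%

55.7


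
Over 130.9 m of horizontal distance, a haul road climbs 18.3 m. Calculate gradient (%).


Formula: Gradient = rise / run * 100
Gradient = 18.3 / 130.9 * 100 = 14.0%

14.0


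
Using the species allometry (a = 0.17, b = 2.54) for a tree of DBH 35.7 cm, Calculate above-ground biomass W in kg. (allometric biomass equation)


Formula: W = a * DBH^b  (allometric power law)
DBH^b = 35.7^2.54 = 8785.7182
W = 0.17 * 8785.7182 = 1493.6 kg

1493.6


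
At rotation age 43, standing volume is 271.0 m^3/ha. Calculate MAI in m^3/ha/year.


Formula: MAI = Total Volume / Stand Age
MAI = 271.0 m^3/ha / 43 years
MAI = 6.3 m^3/ha/year

6.3


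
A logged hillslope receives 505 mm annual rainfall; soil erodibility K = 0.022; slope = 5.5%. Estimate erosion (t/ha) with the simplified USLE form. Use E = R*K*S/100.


Formula: E = R * K * S / 100  (simplified USLE)
R * K = 505 * 0.022 = 11.11
E = 11.11 * 5.5 / 100 = 0.61 t/ha

0.61


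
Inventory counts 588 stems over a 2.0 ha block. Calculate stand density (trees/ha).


Formula: Stand Density = N_trees / Area_ha
Density = 588 trees / 2.0 ha
Density = 294 trees/ha

294


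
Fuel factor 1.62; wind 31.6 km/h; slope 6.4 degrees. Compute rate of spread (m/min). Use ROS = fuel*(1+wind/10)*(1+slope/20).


Formula: ROS = fuel * (1 + wind/10) * (1 + slope/20)
Wind factor = 1 + 31.6/10 = 4.16
Slope factor = 1 + 6.4/20 = 1.32
ROS = 1.62 * 4.16 * 1.32 = 8.9 m/min

8.9


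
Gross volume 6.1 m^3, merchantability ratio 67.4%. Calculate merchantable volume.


Formula: MV = V_total * (merchantable_pct / 100)
Merchantable fraction = 67.4% / 100 = 0.674
MV = 6.1 m^3 * 0.674 = 4.111 m^3

4.111


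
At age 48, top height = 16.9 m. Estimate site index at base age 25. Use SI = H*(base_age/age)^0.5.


Formula: SI = H_dom * (base_age / age)^0.5
Age ratio = 25 / 48 = 0.52083
sqrt(age_ratio) = 0.72169
SI = 16.9 * 0.72169 = 12.2 m

12.2


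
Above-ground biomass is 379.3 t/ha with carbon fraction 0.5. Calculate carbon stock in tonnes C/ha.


Formula: Carbon Stock = Biomass * Carbon Fraction
C = 379.3 t/ha * 0.5
C = 189.7 t C/ha

189.7


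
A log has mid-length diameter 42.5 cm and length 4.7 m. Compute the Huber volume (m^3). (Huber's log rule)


Huber: V = Am * L,  Am = pi*(Dm/200)^2
Am = pi*(42.5/200)^2 = 0.141863 m^2
V = 0.141863*4.7 = 0.6668 m^3

0.6668


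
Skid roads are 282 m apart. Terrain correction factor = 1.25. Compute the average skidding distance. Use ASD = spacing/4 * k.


Formula: ASD = (spacing / 4) * correction
Uncorrected distance = spacing / 4 = 282 / 4 = 70.5 m
ASD = 70.5 * 1.25 = 88 m

88


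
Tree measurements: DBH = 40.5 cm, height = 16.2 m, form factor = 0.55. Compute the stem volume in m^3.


Formula: V = pi * (DBH/200)^2 * H * ff
Radius = DBH/200 = 40.5/200 = 0.2025 m
Radius^2 = 0.2025^2 = 0.04100625 m^2
V = pi * 0.04100625 * 16.2 * 0.55
V = 1.148 m^3

1.148


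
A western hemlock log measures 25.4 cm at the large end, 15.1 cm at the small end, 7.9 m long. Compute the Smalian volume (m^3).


Smalian: V = (A1 + A2)/2 * L,  A = pi*(D/200)^2
A1 = pi*(25.4/200)^2 = 0.050671 m^2
A2 = pi*(15.1/200)^2 = 0.017908 m^2
V = (0.050671+0.017908)/2*7.9 = 0.2709 m^3

0.2709


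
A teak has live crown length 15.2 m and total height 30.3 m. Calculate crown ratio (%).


Formula: Crown Ratio = (Crown Length / Total Height) * 100
CR = (15.2 m / 30.3 m) * 100
CR = 0.5017 * 100 = 50.2%

50.2


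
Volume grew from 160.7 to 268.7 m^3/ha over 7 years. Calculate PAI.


Formula: PAI = (V_T2 - V_T1) / (T2 - T1)
Volume increment = 268.7 - 160.7 = 108.0 m^3/ha
PAI = 108.0 / 7 = 15.43 m^3/ha/year

15.43


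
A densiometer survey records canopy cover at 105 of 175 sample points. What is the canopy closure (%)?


Formula: Canopy closure = covered points / total points * 100
Closure = 105 / 175 * 100
Closure = 0.6 * 100 = 60.0%

60.0


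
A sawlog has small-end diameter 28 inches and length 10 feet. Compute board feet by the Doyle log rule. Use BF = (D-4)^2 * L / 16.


Doyle: BF = (D - 4)^2 * L / 16
Adjusted diameter = 28 - 4 = 24 in
(D-4)^2 = 24^2 = 576
BF = 576 * 10 / 16 = 360 BF

360


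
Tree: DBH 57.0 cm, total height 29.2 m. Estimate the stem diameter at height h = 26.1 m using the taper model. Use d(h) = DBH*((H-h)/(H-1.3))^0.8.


Taper: d(h) = DBH * ((H - h) / (H - 1.3))^0.8
Numerator = H - h = 29.2 - 26.1 = 3.1 m
Denominator = H - 1.3 = 29.2 - 1.3 = 27.9 m
Ratio = 3.1 / 27.9 = 0.11111
d = 57.0 * 0.11111^0.8 = 9.8 cm

9.8


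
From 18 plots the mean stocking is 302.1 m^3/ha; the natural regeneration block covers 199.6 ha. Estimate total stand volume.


Formula: Total Volume = Mean Volume per ha * Total Area
Total Volume = 302.1 m^3/ha * 199.6 ha
Total Volume = 60299 m^3

60299


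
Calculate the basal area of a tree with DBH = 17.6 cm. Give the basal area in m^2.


Formula: BA = pi * (DBH/2)^2 / 10000  (cm^2 to m^2)
Radius = DBH/2 = 17.6/2 = 8.8 cm
BA = pi * 8.8^2 / 10000
   = 243.2849 cm^2 / 10000
   = 0.0243 m^2

0.0243


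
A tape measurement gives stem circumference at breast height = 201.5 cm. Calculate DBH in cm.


Formula: DBH = C / pi
DBH = 201.5 / pi
pi = 3.14159...
DBH = 64.1 cm

64.1


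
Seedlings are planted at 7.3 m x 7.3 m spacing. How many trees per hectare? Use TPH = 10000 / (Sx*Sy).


Formula: TPH = 10000 m^2/ha / (spacing_x * spacing_y)
Area per tree = 7.3 m * 7.3 m = 53.29 m^2
TPH = 10000 / 53.29 = 188 trees/ha

188


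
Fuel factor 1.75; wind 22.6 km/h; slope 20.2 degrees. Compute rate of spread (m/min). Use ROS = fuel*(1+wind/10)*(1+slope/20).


Formula: ROS = fuel * (1 + wind/10) * (1 + slope/20)
Wind factor = 1 + 22.6/10 = 3.26
Slope factor = 1 + 20.2/20 = 2.01
ROS = 1.75 * 3.26 * 2.01 = 11.47 m/min

11.47


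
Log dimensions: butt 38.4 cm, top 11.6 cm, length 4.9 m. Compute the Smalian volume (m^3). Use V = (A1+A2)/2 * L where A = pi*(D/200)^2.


Smalian: V = (A1 + A2)/2 * L,  A = pi*(D/200)^2
A1 = pi*(38.4/200)^2 = 0.115812 m^2
A2 = pi*(11.6/200)^2 = 0.010568 m^2
V = (0.115812+0.010568)/2*4.9 = 0.3096 m^3

0.3096


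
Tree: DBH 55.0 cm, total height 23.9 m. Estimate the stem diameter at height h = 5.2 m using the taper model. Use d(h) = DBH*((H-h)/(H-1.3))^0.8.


Taper: d(h) = DBH * ((H - h) / (H - 1.3))^0.8
Numerator = H - h = 23.9 - 5.2 = 18.7 m
Denominator = H - 1.3 = 23.9 - 1.3 = 22.6 m
Ratio = 18.7 / 22.6 = 0.82743
d = 55.0 * 0.82743^0.8 = 47.3 cm

47.3


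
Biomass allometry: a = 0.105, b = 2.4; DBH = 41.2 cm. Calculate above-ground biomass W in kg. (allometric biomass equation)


Formula: W = a * DBH^b  (allometric power law)
DBH^b = 41.2^2.4 = 7511.9609
W = 0.105 * 7511.9609 = 788.8 kg

788.8


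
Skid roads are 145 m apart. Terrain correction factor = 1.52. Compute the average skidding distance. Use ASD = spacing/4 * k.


Formula: ASD = (spacing / 4) * correction
Uncorrected distance = spacing / 4 = 145 / 4 = 36.25 m
ASD = 36.25 * 1.52 = 55 m

55


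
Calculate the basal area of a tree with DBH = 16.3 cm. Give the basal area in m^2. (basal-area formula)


Formula: BA = pi * (DBH/2)^2 / 10000  (cm^2 to m^2)
Radius = DBH/2 = 16.3/2 = 8.15 cm
BA = pi * 8.15^2 / 10000
   = 208.6724 cm^2 / 10000
   = 0.0209 m^2

0.0209


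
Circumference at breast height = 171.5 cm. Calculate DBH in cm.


Formula: DBH = C / pi
DBH = 171.5 / pi
pi = 3.14159...
DBH = 54.6 cm

54.6


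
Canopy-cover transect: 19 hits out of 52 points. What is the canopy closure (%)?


Formula: Canopy closure = covered points / total points * 100
Closure = 19 / 52 * 100
Closure = 0.3654 * 100 = 36.5%

36.5


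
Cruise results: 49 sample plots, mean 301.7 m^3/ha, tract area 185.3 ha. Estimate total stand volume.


Formula: Total Volume = Mean Volume per ha * Total Area
Total Volume = 301.7 m^3/ha * 185.3 ha
Total Volume = 55905 m^3

55905


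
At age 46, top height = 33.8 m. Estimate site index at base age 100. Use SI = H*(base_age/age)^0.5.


Formula: SI = H_dom * (base_age / age)^0.5
Age ratio = 100 / 46 = 2.17391
sqrt(age_ratio) = 1.47442
SI = 33.8 * 1.47442 = 49.8 m

49.8


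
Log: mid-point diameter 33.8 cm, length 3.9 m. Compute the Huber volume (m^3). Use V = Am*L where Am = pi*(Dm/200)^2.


Huber: V = Am * L,  Am = pi*(Dm/200)^2
Am = pi*(33.8/200)^2 = 0.089727 m^2
V = 0.089727*3.9 = 0.3499 m^3

0.3499


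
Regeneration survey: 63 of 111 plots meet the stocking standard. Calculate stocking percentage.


Formula: Stocking % = stocked plots / total plots * 100
Stocking = 63 / 111 * 100
Stocking = 0.5676 * 100 = 56.8%

56.8


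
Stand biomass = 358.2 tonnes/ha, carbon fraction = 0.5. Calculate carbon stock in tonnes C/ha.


Formula: Carbon Stock = Biomass * Carbon Fraction
C = 358.2 t/ha * 0.5
C = 179.1 t C/ha

179.1


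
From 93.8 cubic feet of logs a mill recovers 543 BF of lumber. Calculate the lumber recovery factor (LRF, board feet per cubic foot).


Formula: LRF = Lumber Output (BF) / Log Input (ft^3)
LRF = 543 BF / 93.8 ft^3
LRF = 5.79 BF/ft^3

5.79


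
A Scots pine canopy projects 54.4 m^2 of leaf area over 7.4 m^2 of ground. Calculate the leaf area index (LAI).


Formula: LAI = total leaf area / ground area  (dimensionless)
LAI = 54.4 m^2 / 7.4 m^2
LAI = 7.35

7.35


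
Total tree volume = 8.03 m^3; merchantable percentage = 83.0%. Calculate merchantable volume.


Formula: MV = V_total * (merchantable_pct / 100)
Merchantable fraction = 83.0% / 100 = 0.83
MV = 8.03 m^3 * 0.83 = 6.665 m^3

6.665


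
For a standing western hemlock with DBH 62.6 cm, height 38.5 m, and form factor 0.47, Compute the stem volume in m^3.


Formula: V = pi * (DBH/200)^2 * H * ff
Radius = DBH/200 = 62.6/200 = 0.313 m
Radius^2 = 0.313^2 = 0.097969 m^2
V = pi * 0.097969 * 38.5 * 0.47
V = 5.569 m^3

5.569


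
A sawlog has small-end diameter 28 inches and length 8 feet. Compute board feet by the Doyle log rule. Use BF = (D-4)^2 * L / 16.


Doyle: BF = (D - 4)^2 * L / 16
Adjusted diameter = 28 - 4 = 24 in
(D-4)^2 = 24^2 = 576
BF = 576 * 8 / 16 = 288 BF

288


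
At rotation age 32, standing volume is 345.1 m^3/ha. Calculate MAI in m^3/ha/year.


Formula: MAI = Total Volume / Stand Age
MAI = 345.1 m^3/ha / 32 years
MAI = 10.78 m^3/ha/year

10.78


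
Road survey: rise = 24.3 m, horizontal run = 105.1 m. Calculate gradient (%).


Formula: Gradient = rise / run * 100
Gradient = 24.3 / 105.1 * 100 = 23.1%

23.1


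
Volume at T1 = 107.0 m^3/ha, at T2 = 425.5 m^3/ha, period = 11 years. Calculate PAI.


Formula: PAI = (V_T2 - V_T1) / (T2 - T1)
Volume increment = 425.5 - 107.0 = 318.5 m^3/ha
PAI = 318.5 / 11 = 28.95 m^3/ha/year

28.95


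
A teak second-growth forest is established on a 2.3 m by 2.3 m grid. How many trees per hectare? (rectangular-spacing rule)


Formula: TPH = 10000 m^2/ha / (spacing_x * spacing_y)
Area per tree = 2.3 m * 2.3 m = 5.29 m^2
TPH = 10000 / 5.29 = 1890 trees/ha

1890


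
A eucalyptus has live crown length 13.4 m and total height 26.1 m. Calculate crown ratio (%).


Formula: Crown Ratio = (Crown Length / Total Height) * 100
CR = (13.4 m / 26.1 m) * 100
CR = 0.5134 * 100 = 51.3%

51.3


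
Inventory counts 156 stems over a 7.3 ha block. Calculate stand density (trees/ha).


Formula: Stand Density = N_trees / Area_ha
Density = 156 trees / 7.3 ha
Density = 21 trees/ha

21


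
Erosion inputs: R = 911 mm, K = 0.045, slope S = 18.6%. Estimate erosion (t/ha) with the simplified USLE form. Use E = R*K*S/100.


Formula: E = R * K * S / 100  (simplified USLE)
R * K = 911 * 0.045 = 40.995
E = 40.995 * 18.6 / 100 = 7.63 t/ha

7.63


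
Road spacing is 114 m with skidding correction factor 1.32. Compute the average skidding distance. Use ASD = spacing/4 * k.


Formula: ASD = (spacing / 4) * correction
Uncorrected distance = spacing / 4 = 114 / 4 = 28.5 m
ASD = 28.5 * 1.32 = 38 m

38


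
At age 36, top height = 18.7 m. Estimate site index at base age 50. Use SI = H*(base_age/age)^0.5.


Formula: SI = H_dom * (base_age / age)^0.5
Age ratio = 50 / 36 = 1.38889
sqrt(age_ratio) = 1.17851
SI = 18.7 * 1.17851 = 22.0 m

22.0


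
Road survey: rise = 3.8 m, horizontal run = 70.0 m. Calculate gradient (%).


Formula: Gradient = rise / run * 100
Gradient = 3.8 / 70.0 * 100 = 5.4%

5.4


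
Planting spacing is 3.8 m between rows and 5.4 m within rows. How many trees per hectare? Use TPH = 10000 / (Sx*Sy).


Formula: TPH = 10000 m^2/ha / (spacing_x * spacing_y)
Area per tree = 3.8 m * 5.4 m = 20.52 m^2
TPH = 10000 / 20.52 = 487 trees/ha

487


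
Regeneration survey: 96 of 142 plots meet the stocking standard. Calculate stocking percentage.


Formula: Stocking % = stocked plots / total plots * 100
Stocking = 96 / 142 * 100
Stocking = 0.6761 * 100 = 67.6%

67.6


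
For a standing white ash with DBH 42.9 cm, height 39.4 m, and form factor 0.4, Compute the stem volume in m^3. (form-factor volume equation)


Formula: V = pi * (DBH/200)^2 * H * ff
Radius = DBH/200 = 42.9/200 = 0.2145 m
Radius^2 = 0.2145^2 = 0.04601025 m^2
V = pi * 0.04601025 * 39.4 * 0.4
V = 2.278 m^3

2.278


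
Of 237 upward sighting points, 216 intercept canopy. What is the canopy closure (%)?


Formula: Canopy closure = covered points / total points * 100
Closure = 216 / 237 * 100
Closure = 0.9114 * 100 = 91.1%

91.1


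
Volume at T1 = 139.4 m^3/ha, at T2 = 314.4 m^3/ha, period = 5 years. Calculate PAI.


Formula: PAI = (V_T2 - V_T1) / (T2 - T1)
Volume increment = 314.4 - 139.4 = 175.0 m^3/ha
PAI = 175.0 / 5 = 35.0 m^3/ha/year

35.0


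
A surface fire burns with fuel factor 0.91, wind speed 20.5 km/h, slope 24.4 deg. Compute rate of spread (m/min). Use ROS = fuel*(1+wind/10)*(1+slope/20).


Formula: ROS = fuel * (1 + wind/10) * (1 + slope/20)
Wind factor = 1 + 20.5/10 = 3.05
Slope factor = 1 + 24.4/20 = 2.22
ROS = 0.91 * 3.05 * 2.22 = 6.16 m/min

6.16


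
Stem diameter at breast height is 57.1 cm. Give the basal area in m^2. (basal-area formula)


Formula: BA = pi * (DBH/2)^2 / 10000  (cm^2 to m^2)
Radius = DBH/2 = 57.1/2 = 28.55 cm
BA = pi * 28.55^2 / 10000
   = 2560.72 cm^2 / 10000
   = 0.2561 m^2

0.2561


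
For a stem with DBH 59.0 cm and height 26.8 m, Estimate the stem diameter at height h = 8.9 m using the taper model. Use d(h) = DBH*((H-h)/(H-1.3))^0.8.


Taper: d(h) = DBH * ((H - h) / (H - 1.3))^0.8
Numerator = H - h = 26.8 - 8.9 = 17.9 m
Denominator = H - 1.3 = 26.8 - 1.3 = 25.5 m
Ratio = 17.9 / 25.5 = 0.70196
d = 59.0 * 0.70196^0.8 = 44.5 cm

44.5


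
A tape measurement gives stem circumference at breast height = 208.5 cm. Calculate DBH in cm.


Formula: DBH = C / pi
DBH = 208.5 / pi
pi = 3.14159...
DBH = 66.4 cm

66.4


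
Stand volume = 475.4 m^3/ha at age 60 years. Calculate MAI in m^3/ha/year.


Formula: MAI = Total Volume / Stand Age
MAI = 475.4 m^3/ha / 60 years
MAI = 7.92 m^3/ha/year

7.92


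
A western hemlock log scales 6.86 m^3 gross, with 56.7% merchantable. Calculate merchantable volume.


Formula: MV = V_total * (merchantable_pct / 100)
Merchantable fraction = 56.7% / 100 = 0.567
MV = 6.86 m^3 * 0.567 = 3.89 m^3

3.89


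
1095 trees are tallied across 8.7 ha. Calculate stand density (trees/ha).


Formula: Stand Density = N_trees / Area_ha
Density = 1095 trees / 8.7 ha
Density = 126 trees/ha

126


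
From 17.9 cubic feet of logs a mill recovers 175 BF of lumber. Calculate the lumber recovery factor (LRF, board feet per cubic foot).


Formula: LRF = Lumber Output (BF) / Log Input (ft^3)
LRF = 175 BF / 17.9 ft^3
LRF = 9.78 BF/ft^3

9.78


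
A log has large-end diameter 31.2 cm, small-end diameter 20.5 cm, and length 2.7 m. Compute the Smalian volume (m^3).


Smalian: V = (A1 + A2)/2 * L,  A = pi*(D/200)^2
A1 = pi*(31.2/200)^2 = 0.076454 m^2
A2 = pi*(20.5/200)^2 = 0.033006 m^2
V = (0.076454+0.033006)/2*2.7 = 0.1478 m^3

0.1478


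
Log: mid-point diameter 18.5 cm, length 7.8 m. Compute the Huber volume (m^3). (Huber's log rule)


Huber: V = Am * L,  Am = pi*(Dm/200)^2
Am = pi*(18.5/200)^2 = 0.02688 m^2
V = 0.02688*7.8 = 0.2097 m^3

0.2097


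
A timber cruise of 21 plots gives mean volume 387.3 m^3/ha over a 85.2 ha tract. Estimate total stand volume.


Formula: Total Volume = Mean Volume per ha * Total Area
Total Volume = 387.3 m^3/ha * 85.2 ha
Total Volume = 32998 m^3

32998


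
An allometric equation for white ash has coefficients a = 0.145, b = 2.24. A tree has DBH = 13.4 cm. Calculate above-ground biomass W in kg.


Formula: W = a * DBH^b  (allometric power law)
DBH^b = 13.4^2.24 = 334.7455
W = 0.145 * 334.7455 = 48.5 kg

48.5


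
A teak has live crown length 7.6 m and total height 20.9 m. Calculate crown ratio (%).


Formula: Crown Ratio = (Crown Length / Total Height) * 100
CR = (7.6 m / 20.9 m) * 100
CR = 0.3636 * 100 = 36.4%

36.4


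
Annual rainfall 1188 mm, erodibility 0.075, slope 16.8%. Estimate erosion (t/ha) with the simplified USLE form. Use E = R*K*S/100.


Formula: E = R * K * S / 100  (simplified USLE)
R * K = 1188 * 0.075 = 89.1
E = 89.1 * 16.8 / 100 = 14.97 t/ha

14.97


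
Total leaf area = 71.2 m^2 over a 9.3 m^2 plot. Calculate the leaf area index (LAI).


Formula: LAI = total leaf area / ground area  (dimensionless)
LAI = 71.2 m^2 / 9.3 m^2
LAI = 7.66

7.66


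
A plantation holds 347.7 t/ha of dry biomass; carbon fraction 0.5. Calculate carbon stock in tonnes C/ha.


Formula: Carbon Stock = Biomass * Carbon Fraction
C = 347.7 t/ha * 0.5
C = 173.9 t C/ha

173.9


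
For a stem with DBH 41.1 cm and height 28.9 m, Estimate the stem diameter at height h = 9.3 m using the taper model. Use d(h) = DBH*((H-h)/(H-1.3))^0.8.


Taper: d(h) = DBH * ((H - h) / (H - 1.3))^0.8
Numerator = H - h = 28.9 - 9.3 = 19.6 m
Denominator = H - 1.3 = 28.9 - 1.3 = 27.6 m
Ratio = 19.6 / 27.6 = 0.71014
d = 41.1 * 0.71014^0.8 = 31.3 cm

31.3


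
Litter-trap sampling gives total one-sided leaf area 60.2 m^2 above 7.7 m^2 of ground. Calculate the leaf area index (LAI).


Formula: LAI = total leaf area / ground area  (dimensionless)
LAI = 60.2 m^2 / 7.7 m^2
LAI = 7.82

7.82


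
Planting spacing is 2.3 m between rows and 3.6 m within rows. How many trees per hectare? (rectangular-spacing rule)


Formula: TPH = 10000 m^2/ha / (spacing_x * spacing_y)
Area per tree = 2.3 m * 3.6 m = 8.28 m^2
TPH = 10000 / 8.28 = 1208 trees/ha

1208


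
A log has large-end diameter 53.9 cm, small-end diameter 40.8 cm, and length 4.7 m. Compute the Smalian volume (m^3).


Smalian: V = (A1 + A2)/2 * L,  A = pi*(D/200)^2
A1 = pi*(53.9/200)^2 = 0.228175 m^2
A2 = pi*(40.8/200)^2 = 0.130741 m^2
V = (0.228175+0.130741)/2*4.7 = 0.8435 m^3

0.8435


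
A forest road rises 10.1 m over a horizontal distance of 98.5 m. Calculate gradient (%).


Formula: Gradient = rise / run * 100
Gradient = 10.1 / 98.5 * 100 = 10.3%

10.3


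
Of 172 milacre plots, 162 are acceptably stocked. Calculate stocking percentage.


Formula: Stocking % = stocked plots / total plots * 100
Stocking = 162 / 172 * 100
Stocking = 0.9419 * 100 = 94.2%

94.2


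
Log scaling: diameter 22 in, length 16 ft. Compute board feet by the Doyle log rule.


Doyle: BF = (D - 4)^2 * L / 16
Adjusted diameter = 22 - 4 = 18 in
(D-4)^2 = 18^2 = 324
BF = 324 * 16 / 16 = 324 BF

324


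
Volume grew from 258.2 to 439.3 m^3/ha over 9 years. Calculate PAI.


Formula: PAI = (V_T2 - V_T1) / (T2 - T1)
Volume increment = 439.3 - 258.2 = 181.1 m^3/ha
PAI = 181.1 / 9 = 20.12 m^3/ha/year

20.12


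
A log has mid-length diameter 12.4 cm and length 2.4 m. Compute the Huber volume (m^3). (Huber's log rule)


Huber: V = Am * L,  Am = pi*(Dm/200)^2
Am = pi*(12.4/200)^2 = 0.012076 m^2
V = 0.012076*2.4 = 0.029 m^3

0.029


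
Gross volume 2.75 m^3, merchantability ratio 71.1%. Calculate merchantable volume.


Formula: MV = V_total * (merchantable_pct / 100)
Merchantable fraction = 71.1% / 100 = 0.711
MV = 2.75 m^3 * 0.711 = 1.955 m^3

1.955


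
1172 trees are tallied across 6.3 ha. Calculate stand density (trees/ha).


Formula: Stand Density = N_trees / Area_ha
Density = 1172 trees / 6.3 ha
Density = 186 trees/ha

186


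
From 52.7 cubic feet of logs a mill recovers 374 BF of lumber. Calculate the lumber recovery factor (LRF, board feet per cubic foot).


Formula: LRF = Lumber Output (BF) / Log Input (ft^3)
LRF = 374 BF / 52.7 ft^3
LRF = 7.1 BF/ft^3

7.1


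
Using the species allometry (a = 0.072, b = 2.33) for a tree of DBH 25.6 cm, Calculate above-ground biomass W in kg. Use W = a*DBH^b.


Formula: W = a * DBH^b  (allometric power law)
DBH^b = 25.6^2.33 = 1910.7291
W = 0.072 * 1910.7291 = 137.6 kg

137.6


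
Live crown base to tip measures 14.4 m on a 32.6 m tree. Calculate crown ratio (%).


Formula: Crown Ratio = (Crown Length / Total Height) * 100
CR = (14.4 m / 32.6 m) * 100
CR = 0.4417 * 100 = 44.2%

44.2


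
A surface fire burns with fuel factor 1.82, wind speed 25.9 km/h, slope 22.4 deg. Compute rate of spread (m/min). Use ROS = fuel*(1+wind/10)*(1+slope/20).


Formula: ROS = fuel * (1 + wind/10) * (1 + slope/20)
Wind factor = 1 + 25.9/10 = 3.59
Slope factor = 1 + 22.4/20 = 2.12
ROS = 1.82 * 3.59 * 2.12 = 13.85 m/min

13.85


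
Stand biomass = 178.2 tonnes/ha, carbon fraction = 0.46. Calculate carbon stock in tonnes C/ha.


Formula: Carbon Stock = Biomass * Carbon Fraction
C = 178.2 t/ha * 0.46
C = 82.0 t C/ha

82.0


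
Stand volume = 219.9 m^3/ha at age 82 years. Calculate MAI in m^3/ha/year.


Formula: MAI = Total Volume / Stand Age
MAI = 219.9 m^3/ha / 82 years
MAI = 2.68 m^3/ha/year

2.68


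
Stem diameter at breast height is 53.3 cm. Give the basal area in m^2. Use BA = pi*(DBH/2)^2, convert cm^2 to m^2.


Formula: BA = pi * (DBH/2)^2 / 10000  (cm^2 to m^2)
Radius = DBH/2 = 53.3/2 = 26.65 cm
BA = pi * 26.65^2 / 10000
   = 2231.2298 cm^2 / 10000
   = 0.2231 m^2

0.2231


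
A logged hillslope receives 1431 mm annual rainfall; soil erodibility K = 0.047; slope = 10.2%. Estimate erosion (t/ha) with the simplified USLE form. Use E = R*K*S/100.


Formula: E = R * K * S / 100  (simplified USLE)
R * K = 1431 * 0.047 = 67.257
E = 67.257 * 10.2 / 100 = 6.86 t/ha

6.86


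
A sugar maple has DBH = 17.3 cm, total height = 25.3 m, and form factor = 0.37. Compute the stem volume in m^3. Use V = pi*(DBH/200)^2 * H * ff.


Formula: V = pi * (DBH/200)^2 * H * ff
Radius = DBH/200 = 17.3/200 = 0.0865 m
Radius^2 = 0.0865^2 = 0.00748225 m^2
V = pi * 0.00748225 * 25.3 * 0.37
V = 0.22 m^3

0.22


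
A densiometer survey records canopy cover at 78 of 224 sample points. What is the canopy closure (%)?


Formula: Canopy closure = covered points / total points * 100
Closure = 78 / 224 * 100
Closure = 0.3482 * 100 = 34.8%

34.8


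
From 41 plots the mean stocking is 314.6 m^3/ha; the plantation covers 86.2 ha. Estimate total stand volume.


Formula: Total Volume = Mean Volume per ha * Total Area
Total Volume = 314.6 m^3/ha * 86.2 ha
Total Volume = 27119 m^3

27119


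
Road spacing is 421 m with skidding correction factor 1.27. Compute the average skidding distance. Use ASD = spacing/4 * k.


Formula: ASD = (spacing / 4) * correction
Uncorrected distance = spacing / 4 = 421 / 4 = 105.25 m
ASD = 105.25 * 1.27 = 134 m

134


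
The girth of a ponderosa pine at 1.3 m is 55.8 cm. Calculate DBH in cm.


Formula: DBH = C / pi
DBH = 55.8 / pi
pi = 3.14159...
DBH = 17.8 cm

17.8


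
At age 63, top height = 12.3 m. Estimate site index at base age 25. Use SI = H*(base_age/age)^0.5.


Formula: SI = H_dom * (base_age / age)^0.5
Age ratio = 25 / 63 = 0.39683
sqrt(age_ratio) = 0.62994
SI = 12.3 * 0.62994 = 7.7 m

7.7


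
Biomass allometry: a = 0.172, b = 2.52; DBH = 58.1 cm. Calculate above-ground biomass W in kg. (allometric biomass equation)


Formula: W = a * DBH^b  (allometric power law)
DBH^b = 58.1^2.52 = 27907.6877
W = 0.172 * 27907.6877 = 4800.1 kg

4800.1


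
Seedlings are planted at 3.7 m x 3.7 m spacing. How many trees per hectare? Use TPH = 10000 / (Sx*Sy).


Formula: TPH = 10000 m^2/ha / (spacing_x * spacing_y)
Area per tree = 3.7 m * 3.7 m = 13.69 m^2
TPH = 10000 / 13.69 = 730 trees/ha

730


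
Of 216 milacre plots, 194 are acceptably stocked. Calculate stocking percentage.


Formula: Stocking % = stocked plots / total plots * 100
Stocking = 194 / 216 * 100
Stocking = 0.8981 * 100 = 89.8%

89.8


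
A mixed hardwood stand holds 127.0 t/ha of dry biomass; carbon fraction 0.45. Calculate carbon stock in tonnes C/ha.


Formula: Carbon Stock = Biomass * Carbon Fraction
C = 127.0 t/ha * 0.45
C = 57.2 t C/ha

57.2


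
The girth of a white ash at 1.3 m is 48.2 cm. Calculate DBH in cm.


Formula: DBH = C / pi
DBH = 48.2 / pi
pi = 3.14159...
DBH = 15.3 cm

15.3


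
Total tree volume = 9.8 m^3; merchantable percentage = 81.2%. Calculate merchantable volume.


Formula: MV = V_total * (merchantable_pct / 100)
Merchantable fraction = 81.2% / 100 = 0.812
MV = 9.8 m^3 * 0.812 = 7.958 m^3

7.958


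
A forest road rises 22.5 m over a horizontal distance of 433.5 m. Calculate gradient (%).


Formula: Gradient = rise / run * 100
Gradient = 22.5 / 433.5 * 100 = 5.2%

5.2


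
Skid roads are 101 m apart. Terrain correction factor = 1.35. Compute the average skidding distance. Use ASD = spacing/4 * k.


Formula: ASD = (spacing / 4) * correction
Uncorrected distance = spacing / 4 = 101 / 4 = 25.25 m
ASD = 25.25 * 1.35 = 34 m

34


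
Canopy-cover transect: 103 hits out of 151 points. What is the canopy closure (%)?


Formula: Canopy closure = covered points / total points * 100
Closure = 103 / 151 * 100
Closure = 0.6821 * 100 = 68.2%

68.2


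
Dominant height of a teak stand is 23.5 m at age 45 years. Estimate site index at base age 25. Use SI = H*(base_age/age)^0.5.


Formula: SI = H_dom * (base_age / age)^0.5
Age ratio = 25 / 45 = 0.55556
sqrt(age_ratio) = 0.74536
SI = 23.5 * 0.74536 = 17.5 m

17.5


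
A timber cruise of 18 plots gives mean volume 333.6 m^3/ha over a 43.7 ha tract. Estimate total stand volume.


Formula: Total Volume = Mean Volume per ha * Total Area
Total Volume = 333.6 m^3/ha * 43.7 ha
Total Volume = 14578 m^3

14578


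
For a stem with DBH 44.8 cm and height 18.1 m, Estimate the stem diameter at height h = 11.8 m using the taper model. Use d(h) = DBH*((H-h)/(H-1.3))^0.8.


Taper: d(h) = DBH * ((H - h) / (H - 1.3))^0.8
Numerator = H - h = 18.1 - 11.8 = 6.3 m
Denominator = H - 1.3 = 18.1 - 1.3 = 16.8 m
Ratio = 6.3 / 16.8 = 0.375
d = 44.8 * 0.375^0.8 = 20.4 cm

20.4


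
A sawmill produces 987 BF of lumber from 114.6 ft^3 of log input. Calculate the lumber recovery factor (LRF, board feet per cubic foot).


Formula: LRF = Lumber Output (BF) / Log Input (ft^3)
LRF = 987 BF / 114.6 ft^3
LRF = 8.61 BF/ft^3

8.61
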